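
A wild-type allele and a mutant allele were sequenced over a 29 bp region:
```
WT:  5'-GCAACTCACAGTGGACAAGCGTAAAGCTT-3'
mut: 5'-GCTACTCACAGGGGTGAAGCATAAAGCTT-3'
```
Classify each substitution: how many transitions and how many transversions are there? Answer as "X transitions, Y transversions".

Transitions (purine↔purine or pyrimidine↔pyrimidine): 21 G→A.
Transversions (purine↔pyrimidine): 3 A→T, 12 T→G, 15 A→T, 16 C→G.

1 transition, 4 transversions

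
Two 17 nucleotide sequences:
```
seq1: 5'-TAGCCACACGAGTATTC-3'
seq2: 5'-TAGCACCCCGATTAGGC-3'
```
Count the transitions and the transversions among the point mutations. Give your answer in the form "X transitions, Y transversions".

0 transitions, 6 transversions

Mismatches (1-based):
base 5: C→A (pyrimidine→purine, transversion)
base 6: A→C (purine→pyrimidine, transversion)
base 8: A→C (purine→pyrimidine, transversion)
base 12: G→T (purine→pyrimidine, transversion)
base 15: T→G (pyrimidine→purine, transversion)
base 16: T→G (pyrimidine→purine, transversion)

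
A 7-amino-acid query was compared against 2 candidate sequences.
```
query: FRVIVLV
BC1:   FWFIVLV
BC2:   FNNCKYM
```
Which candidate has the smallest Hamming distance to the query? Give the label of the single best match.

BC1 differs at 2 positions; BC2 differs at 6 positions. The closest is BC1.

BC1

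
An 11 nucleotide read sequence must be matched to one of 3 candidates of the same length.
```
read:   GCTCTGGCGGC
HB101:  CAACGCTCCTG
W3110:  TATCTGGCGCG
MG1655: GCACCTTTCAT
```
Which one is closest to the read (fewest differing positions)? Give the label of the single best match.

Hamming distances to read — HB101: 9; W3110: 4; MG1655: 8.
Smallest is W3110 with 4 mismatches.

W3110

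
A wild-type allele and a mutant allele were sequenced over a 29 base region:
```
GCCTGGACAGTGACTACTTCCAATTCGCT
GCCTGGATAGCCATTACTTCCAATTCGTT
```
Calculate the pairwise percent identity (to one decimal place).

Mismatches at positions 8, 11, 12, 14, 28 (1-based): 5 of 29.
Identical positions: 24/29 = 82.76% → 82.8%.

82.8%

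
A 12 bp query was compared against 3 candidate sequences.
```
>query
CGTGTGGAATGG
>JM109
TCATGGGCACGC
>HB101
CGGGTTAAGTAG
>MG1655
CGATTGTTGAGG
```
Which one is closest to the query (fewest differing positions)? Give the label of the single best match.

HB101

JM109 differs at 8 positions; HB101 differs at 5 positions; MG1655 differs at 6 positions. The closest is HB101.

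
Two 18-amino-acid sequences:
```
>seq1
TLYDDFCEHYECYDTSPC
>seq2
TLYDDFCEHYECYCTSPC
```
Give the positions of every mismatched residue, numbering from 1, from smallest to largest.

Differences at position 14 (D→C).

14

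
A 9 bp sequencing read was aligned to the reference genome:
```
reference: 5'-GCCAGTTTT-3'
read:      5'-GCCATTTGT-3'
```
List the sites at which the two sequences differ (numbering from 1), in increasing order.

5, 8

Scanning 1-based: 5: G/T; 8: T/G.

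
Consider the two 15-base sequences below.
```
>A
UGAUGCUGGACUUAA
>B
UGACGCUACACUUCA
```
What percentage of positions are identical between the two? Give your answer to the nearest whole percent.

Mismatches at positions 4, 8, 9, 14 (1-based): 4 of 15.
Identical positions: 11/15 = 73.33% → 73%.

73%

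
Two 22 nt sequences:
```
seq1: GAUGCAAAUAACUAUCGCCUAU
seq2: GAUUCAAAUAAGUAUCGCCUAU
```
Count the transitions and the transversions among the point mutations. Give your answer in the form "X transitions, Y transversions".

Mismatches (1-based):
site 4: G→U (purine→pyrimidine, transversion)
site 12: C→G (pyrimidine→purine, transversion)

0 transitions, 2 transversions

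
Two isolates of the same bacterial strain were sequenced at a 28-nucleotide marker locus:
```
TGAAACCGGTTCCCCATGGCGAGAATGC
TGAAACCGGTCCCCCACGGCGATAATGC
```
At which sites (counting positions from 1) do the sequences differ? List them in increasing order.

Scanning 1-based: 11: T/C; 17: T/C; 23: G/T.

11, 17, 23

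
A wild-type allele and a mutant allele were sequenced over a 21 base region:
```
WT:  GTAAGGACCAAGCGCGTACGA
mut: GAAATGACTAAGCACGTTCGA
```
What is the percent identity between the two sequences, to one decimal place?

Mismatches at positions 2, 5, 9, 14, 18 (1-based): 5 of 21.
Identical positions: 16/21 = 76.19% → 76.2%.

76.2%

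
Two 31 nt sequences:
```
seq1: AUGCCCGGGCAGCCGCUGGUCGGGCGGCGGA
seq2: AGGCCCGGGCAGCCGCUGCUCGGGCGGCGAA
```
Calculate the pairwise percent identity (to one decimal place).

90.3%

3 positions differ (2, 19, 30), so 28 of 31 match: 28/31 = 90.32%.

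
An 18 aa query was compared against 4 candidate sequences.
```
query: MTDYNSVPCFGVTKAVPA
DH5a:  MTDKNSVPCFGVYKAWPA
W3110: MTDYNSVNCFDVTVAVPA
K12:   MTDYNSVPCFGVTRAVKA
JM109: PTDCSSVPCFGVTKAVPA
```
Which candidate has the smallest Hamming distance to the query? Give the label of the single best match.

DH5a differs at 3 residues; W3110 differs at 3 residues; K12 differs at 2 residues; JM109 differs at 3 residues. The closest is K12.

K12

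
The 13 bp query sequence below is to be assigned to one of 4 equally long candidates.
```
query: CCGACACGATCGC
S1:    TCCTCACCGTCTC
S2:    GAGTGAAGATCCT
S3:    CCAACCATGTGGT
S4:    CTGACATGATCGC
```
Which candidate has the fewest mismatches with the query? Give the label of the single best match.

Hamming distances to query — S1: 6; S2: 7; S3: 7; S4: 2.
Smallest is S4 with 2 mismatches.

S4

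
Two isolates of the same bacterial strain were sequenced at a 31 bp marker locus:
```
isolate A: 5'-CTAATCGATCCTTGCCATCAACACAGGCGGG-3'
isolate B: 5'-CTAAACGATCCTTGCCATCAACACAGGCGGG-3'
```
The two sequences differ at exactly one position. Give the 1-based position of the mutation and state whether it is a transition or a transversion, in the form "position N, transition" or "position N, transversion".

Position 5 changes T→A. T is a pyrimidine and A is a purine, so this is a transversion.

position 5, transversion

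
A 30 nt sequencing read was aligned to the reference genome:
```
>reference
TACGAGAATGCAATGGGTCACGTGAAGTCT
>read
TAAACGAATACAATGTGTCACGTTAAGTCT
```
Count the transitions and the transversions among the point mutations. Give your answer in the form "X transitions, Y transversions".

2 transitions, 4 transversions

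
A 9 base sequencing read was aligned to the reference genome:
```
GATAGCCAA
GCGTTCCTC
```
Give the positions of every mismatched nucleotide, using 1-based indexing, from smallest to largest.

2, 3, 4, 5, 8, 9

Differences at position 2 (A→C), position 3 (T→G), position 4 (A→T), position 5 (G→T), position 8 (A→T), position 9 (A→C).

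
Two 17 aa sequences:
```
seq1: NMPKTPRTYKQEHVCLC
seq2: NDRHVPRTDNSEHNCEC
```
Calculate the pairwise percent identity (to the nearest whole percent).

9 positions differ (2, 3, 4, 5, 9, 10, 11, 14, 16), so 8 of 17 match: 8/17 = 47.06%.

47%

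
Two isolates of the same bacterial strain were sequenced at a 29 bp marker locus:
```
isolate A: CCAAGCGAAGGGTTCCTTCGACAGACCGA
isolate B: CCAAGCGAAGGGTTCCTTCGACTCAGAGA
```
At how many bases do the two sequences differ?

Comparing position by position, 4 bases differ: 23 (A/T), 24 (G/C), 26 (C/G), 27 (C/A).

4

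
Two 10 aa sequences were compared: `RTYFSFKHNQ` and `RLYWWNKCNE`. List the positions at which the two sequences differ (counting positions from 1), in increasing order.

2, 4, 5, 6, 8, 10

Differences at position 2 (T→L), position 4 (F→W), position 5 (S→W), position 6 (F→N), position 8 (H→C), position 10 (Q→E).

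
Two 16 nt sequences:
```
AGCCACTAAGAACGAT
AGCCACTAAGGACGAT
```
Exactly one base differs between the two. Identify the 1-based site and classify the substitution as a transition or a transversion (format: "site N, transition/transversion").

The sequences differ only at site 11: A→G (purine→purine), a transition.

site 11, transition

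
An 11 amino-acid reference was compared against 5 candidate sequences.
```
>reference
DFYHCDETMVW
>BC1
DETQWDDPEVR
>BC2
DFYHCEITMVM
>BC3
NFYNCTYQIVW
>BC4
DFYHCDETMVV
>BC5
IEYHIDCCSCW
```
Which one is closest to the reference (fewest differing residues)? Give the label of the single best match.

Hamming distances to reference — BC1: 8; BC2: 3; BC3: 6; BC4: 1; BC5: 7.
Smallest is BC4 with 1 mismatch.

BC4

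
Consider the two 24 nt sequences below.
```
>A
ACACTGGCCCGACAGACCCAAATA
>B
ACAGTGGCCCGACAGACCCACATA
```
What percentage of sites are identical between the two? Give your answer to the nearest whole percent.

92%

Mismatches at positions 4, 21 (1-based): 2 of 24.
Identical positions: 22/24 = 91.67% → 92%.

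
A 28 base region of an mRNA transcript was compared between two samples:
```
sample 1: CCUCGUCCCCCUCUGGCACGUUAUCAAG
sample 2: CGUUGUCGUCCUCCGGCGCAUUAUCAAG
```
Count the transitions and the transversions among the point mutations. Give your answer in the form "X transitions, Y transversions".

5 transitions, 2 transversions

Transitions (purine↔purine or pyrimidine↔pyrimidine): 4 C→U, 9 C→U, 14 U→C, 18 A→G, 20 G→A.
Transversions (purine↔pyrimidine): 2 C→G, 8 C→G.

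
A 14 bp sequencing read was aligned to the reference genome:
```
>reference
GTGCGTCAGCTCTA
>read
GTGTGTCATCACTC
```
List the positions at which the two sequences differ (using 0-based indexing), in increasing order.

3, 8, 10, 13

Scanning 0-based: 3: C/T; 8: G/T; 10: T/A; 13: A/C.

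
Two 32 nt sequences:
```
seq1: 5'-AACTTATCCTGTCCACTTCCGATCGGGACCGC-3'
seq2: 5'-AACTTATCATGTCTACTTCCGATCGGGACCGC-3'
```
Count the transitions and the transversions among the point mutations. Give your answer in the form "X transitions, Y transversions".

Transitions (purine↔purine or pyrimidine↔pyrimidine): 14 C→T.
Transversions (purine↔pyrimidine): 9 C→A.

1 transition, 1 transversion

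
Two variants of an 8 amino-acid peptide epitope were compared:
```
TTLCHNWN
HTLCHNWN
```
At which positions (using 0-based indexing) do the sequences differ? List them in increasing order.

Differences at position 0 (T→H).

0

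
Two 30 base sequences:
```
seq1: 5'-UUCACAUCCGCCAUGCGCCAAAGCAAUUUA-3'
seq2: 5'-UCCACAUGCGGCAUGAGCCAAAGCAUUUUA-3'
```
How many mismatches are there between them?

5

Mismatches (1-based): site 2: U→C; site 8: C→G; site 11: C→G; site 16: C→A; site 26: A→U.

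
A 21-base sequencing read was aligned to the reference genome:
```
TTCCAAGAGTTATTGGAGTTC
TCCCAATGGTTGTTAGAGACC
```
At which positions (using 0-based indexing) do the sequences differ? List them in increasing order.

1, 6, 7, 11, 14, 18, 19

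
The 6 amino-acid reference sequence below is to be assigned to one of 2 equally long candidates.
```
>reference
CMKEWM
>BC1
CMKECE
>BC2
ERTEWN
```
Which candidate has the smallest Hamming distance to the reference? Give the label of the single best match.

Hamming distances to reference — BC1: 2; BC2: 4.
Smallest is BC1 with 2 mismatches.

BC1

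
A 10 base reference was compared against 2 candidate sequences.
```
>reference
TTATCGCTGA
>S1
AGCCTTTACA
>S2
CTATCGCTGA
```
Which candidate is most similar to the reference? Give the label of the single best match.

S2

S1 differs at 9 positions; S2 differs at 1 position. The closest is S2.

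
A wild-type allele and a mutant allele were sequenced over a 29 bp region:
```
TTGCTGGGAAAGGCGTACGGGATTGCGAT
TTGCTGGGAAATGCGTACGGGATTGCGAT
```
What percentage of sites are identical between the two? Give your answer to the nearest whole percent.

97%

1 position differs (12), so 28 of 29 match: 28/29 = 96.55%.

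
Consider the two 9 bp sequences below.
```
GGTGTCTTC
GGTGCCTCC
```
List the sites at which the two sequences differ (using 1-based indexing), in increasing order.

5, 8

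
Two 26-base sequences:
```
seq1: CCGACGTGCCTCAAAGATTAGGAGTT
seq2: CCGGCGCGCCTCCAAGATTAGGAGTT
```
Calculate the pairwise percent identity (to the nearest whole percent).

88%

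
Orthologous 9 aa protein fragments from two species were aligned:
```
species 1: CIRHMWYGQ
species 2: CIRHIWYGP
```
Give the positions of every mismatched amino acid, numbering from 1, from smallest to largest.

Differences at position 5 (M→I), position 9 (Q→P).

5, 9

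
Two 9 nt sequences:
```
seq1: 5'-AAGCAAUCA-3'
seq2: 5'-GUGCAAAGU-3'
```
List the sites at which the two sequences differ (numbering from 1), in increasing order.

1, 2, 7, 8, 9

Scanning 1-based: 1: A/G; 2: A/U; 7: U/A; 8: C/G; 9: A/U.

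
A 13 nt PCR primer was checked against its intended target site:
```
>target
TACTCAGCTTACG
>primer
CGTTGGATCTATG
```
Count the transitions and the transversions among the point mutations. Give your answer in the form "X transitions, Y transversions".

8 transitions, 1 transversion

Mismatches (1-based):
base 1: T→C (pyrimidine→pyrimidine, transition)
base 2: A→G (purine→purine, transition)
base 3: C→T (pyrimidine→pyrimidine, transition)
base 5: C→G (pyrimidine→purine, transversion)
base 6: A→G (purine→purine, transition)
base 7: G→A (purine→purine, transition)
base 8: C→T (pyrimidine→pyrimidine, transition)
base 9: T→C (pyrimidine→pyrimidine, transition)
base 12: C→T (pyrimidine→pyrimidine, transition)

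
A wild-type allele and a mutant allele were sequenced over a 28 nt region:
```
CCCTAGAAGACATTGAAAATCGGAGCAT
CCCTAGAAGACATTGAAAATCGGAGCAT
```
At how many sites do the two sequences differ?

0

No positions differ; the sequences are identical.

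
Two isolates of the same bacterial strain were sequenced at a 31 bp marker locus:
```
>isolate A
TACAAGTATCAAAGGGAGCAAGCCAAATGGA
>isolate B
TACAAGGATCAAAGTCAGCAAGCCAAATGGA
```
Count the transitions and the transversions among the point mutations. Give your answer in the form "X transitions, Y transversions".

Mismatches (1-based):
site 7: T→G (pyrimidine→purine, transversion)
site 15: G→T (purine→pyrimidine, transversion)
site 16: G→C (purine→pyrimidine, transversion)

0 transitions, 3 transversions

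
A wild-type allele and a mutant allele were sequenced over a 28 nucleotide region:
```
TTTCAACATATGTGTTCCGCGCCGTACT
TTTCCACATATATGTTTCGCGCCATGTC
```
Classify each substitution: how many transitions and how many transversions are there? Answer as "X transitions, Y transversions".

6 transitions, 1 transversion

Mismatches (1-based):
site 5: A→C (purine→pyrimidine, transversion)
site 12: G→A (purine→purine, transition)
site 17: C→T (pyrimidine→pyrimidine, transition)
site 24: G→A (purine→purine, transition)
site 26: A→G (purine→purine, transition)
site 27: C→T (pyrimidine→pyrimidine, transition)
site 28: T→C (pyrimidine→pyrimidine, transition)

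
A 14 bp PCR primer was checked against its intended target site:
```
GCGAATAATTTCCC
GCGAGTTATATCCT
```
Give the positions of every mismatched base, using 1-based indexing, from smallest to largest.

5, 7, 10, 14

Scanning 1-based: 5: A/G; 7: A/T; 10: T/A; 14: C/T.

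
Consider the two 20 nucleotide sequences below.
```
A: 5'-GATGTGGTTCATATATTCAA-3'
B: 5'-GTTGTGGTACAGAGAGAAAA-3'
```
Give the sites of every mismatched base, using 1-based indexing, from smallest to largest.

2, 9, 12, 14, 16, 17, 18

Scanning 1-based: 2: A/T; 9: T/A; 12: T/G; 14: T/G; 16: T/G; 17: T/A; 18: C/A.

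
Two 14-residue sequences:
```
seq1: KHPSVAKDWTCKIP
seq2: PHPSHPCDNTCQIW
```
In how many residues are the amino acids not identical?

7

The sequences differ at residues 1, 5, 6, 7, 9, 12, 14 (1-based) — 7 in total.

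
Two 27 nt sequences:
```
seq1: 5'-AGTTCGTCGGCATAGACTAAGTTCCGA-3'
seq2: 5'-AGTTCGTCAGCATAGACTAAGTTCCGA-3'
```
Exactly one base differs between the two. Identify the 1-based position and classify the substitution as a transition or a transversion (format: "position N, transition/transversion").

position 9, transition

Position 9 changes G→A. G is a purine and A is a purine, so this is a transition.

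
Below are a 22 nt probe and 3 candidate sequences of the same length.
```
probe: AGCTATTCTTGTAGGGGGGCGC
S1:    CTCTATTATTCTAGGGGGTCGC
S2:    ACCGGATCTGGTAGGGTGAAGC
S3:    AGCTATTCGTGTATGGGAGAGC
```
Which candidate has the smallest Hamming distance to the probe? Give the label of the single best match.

Hamming distances to probe — S1: 5; S2: 8; S3: 4.
Smallest is S3 with 4 mismatches.

S3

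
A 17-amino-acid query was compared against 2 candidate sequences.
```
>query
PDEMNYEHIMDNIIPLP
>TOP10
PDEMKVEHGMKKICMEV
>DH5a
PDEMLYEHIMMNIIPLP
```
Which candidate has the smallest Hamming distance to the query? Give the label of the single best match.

DH5a

TOP10 differs at 9 positions; DH5a differs at 2 positions. The closest is DH5a.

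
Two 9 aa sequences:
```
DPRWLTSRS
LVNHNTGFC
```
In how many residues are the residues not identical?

8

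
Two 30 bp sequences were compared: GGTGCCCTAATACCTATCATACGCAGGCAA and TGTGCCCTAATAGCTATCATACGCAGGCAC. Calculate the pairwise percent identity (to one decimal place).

90.0%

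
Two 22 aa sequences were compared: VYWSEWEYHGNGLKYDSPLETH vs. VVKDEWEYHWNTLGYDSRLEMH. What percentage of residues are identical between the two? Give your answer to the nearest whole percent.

Mismatches at positions 2, 3, 4, 10, 12, 14, 18, 21 (1-based): 8 of 22.
Identical positions: 14/22 = 63.64% → 64%.

64%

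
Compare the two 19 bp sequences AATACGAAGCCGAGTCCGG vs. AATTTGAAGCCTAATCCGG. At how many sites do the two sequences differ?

4

Comparing position by position, 4 sites differ: 4 (A/T), 5 (C/T), 12 (G/T), 14 (G/A).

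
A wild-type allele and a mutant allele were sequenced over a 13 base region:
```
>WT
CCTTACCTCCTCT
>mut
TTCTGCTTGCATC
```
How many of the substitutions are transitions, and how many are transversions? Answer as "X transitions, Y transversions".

7 transitions, 2 transversions

Transitions (purine↔purine or pyrimidine↔pyrimidine): 1 C→T, 2 C→T, 3 T→C, 5 A→G, 7 C→T, 12 C→T, 13 T→C.
Transversions (purine↔pyrimidine): 9 C→G, 11 T→A.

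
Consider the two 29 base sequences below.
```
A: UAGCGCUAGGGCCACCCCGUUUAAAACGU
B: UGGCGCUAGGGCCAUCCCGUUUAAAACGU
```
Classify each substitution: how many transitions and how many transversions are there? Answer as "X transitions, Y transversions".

2 transitions, 0 transversions

Transitions (purine↔purine or pyrimidine↔pyrimidine): 2 A→G, 15 C→U.
Transversions (purine↔pyrimidine): none.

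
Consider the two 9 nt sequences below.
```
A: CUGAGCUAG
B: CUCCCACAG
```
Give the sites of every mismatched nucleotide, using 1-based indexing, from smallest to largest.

3, 4, 5, 6, 7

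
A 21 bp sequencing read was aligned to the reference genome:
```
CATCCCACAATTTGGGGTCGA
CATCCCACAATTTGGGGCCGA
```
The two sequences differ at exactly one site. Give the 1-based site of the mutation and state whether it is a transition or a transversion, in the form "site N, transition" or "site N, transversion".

Site 18 changes T→C. T is a pyrimidine and C is a pyrimidine, so this is a transition.

site 18, transition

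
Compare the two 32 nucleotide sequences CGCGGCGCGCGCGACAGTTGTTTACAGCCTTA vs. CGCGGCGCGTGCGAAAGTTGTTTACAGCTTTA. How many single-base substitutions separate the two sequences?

3

The sequences differ at positions 10, 15, 29 (1-based) — 3 in total.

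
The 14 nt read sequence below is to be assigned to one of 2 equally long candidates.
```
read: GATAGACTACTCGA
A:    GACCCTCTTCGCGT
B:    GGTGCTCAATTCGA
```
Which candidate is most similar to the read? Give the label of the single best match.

B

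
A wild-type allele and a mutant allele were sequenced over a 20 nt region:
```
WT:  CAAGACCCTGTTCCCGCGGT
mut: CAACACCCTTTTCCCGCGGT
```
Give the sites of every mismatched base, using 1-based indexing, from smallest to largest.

4, 10

Differences at site 4 (G→C), site 10 (G→T).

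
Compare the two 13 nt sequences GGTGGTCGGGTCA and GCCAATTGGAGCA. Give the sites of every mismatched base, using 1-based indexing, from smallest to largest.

2, 3, 4, 5, 7, 10, 11

Scanning 1-based: 2: G/C; 3: T/C; 4: G/A; 5: G/A; 7: C/T; 10: G/A; 11: T/G.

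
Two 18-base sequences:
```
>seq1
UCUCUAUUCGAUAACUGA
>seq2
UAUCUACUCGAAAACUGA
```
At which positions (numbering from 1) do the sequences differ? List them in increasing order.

Scanning 1-based: 2: C/A; 7: U/C; 12: U/A.

2, 7, 12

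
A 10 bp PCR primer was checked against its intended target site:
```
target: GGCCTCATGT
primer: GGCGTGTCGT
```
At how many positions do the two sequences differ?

Comparing position by position, 4 positions differ: 4 (C/G), 6 (C/G), 7 (A/T), 8 (T/C).

4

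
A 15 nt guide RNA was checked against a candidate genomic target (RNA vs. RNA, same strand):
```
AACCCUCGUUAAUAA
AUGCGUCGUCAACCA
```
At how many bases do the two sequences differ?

Mismatches (1-based): base 2: A→U; base 3: C→G; base 5: C→G; base 10: U→C; base 13: U→C; base 14: A→C.

6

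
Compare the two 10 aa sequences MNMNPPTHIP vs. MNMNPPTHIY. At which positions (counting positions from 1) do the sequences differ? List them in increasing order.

Differences at position 10 (P→Y).

10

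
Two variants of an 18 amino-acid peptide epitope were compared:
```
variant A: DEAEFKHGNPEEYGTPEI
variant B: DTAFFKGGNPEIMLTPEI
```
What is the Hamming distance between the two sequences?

6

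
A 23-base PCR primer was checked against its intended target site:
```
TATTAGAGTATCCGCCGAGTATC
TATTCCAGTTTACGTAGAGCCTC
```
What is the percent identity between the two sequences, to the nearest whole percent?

Mismatches at positions 5, 6, 10, 12, 15, 16, 20, 21 (1-based): 8 of 23.
Identical positions: 15/23 = 65.22% → 65%.

65%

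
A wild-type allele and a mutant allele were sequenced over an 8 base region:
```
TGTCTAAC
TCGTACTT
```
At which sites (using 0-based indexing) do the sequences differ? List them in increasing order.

Differences at site 1 (G→C), site 2 (T→G), site 3 (C→T), site 4 (T→A), site 5 (A→C), site 6 (A→T), site 7 (C→T).

1, 2, 3, 4, 5, 6, 7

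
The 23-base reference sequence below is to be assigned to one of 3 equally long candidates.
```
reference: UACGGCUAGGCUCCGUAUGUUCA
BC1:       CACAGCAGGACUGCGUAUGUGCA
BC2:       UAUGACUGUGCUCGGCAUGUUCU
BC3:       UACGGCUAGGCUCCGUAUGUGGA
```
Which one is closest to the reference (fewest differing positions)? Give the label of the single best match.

BC3

BC1 differs at 7 positions; BC2 differs at 7 positions; BC3 differs at 2 positions. The closest is BC3.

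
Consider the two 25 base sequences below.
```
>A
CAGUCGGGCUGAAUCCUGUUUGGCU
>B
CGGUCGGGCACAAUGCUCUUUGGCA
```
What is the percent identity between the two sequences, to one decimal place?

Mismatches at positions 2, 10, 11, 15, 18, 25 (1-based): 6 of 25.
Identical positions: 19/25 = 76% → 76.0%.

76.0%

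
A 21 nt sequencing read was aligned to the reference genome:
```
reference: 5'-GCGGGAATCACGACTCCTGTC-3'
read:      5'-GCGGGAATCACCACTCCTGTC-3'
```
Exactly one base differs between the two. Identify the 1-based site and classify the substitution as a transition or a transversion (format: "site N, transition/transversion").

site 12, transversion

Site 12 changes G→C. G is a purine and C is a pyrimidine, so this is a transversion.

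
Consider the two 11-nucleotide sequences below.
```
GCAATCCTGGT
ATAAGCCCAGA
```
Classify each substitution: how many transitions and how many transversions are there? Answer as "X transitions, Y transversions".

4 transitions, 2 transversions

Mismatches (1-based):
position 1: G→A (purine→purine, transition)
position 2: C→T (pyrimidine→pyrimidine, transition)
position 5: T→G (pyrimidine→purine, transversion)
position 8: T→C (pyrimidine→pyrimidine, transition)
position 9: G→A (purine→purine, transition)
position 11: T→A (pyrimidine→purine, transversion)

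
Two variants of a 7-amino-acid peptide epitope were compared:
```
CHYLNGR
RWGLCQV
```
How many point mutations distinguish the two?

6

The sequences differ at positions 1, 2, 3, 5, 6, 7 (1-based) — 6 in total.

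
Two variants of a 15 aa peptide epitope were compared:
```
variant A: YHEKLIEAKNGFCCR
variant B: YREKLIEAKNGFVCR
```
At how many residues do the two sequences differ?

Mismatches (1-based): residue 2: H→R; residue 13: C→V.

2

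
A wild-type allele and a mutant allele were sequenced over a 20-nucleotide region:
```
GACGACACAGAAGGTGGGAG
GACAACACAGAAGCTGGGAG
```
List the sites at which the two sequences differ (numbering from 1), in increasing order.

Scanning 1-based: 4: G/A; 14: G/C.

4, 14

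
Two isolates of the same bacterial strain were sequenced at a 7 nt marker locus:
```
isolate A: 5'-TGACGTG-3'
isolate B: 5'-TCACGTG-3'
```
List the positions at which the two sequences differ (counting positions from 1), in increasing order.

2

Differences at position 2 (G→C).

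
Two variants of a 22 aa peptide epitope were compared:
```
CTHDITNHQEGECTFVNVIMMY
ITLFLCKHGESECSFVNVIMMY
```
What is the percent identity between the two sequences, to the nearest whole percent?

Mismatches at positions 1, 3, 4, 5, 6, 7, 9, 11, 14 (1-based): 9 of 22.
Identical positions: 13/22 = 59.09% → 59%.

59%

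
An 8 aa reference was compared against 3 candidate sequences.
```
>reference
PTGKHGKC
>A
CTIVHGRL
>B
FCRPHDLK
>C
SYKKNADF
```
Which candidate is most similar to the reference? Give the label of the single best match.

Hamming distances to reference — A: 5; B: 7; C: 7.
Smallest is A with 5 mismatches.

A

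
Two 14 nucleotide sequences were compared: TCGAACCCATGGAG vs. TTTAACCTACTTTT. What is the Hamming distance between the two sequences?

8

Comparing position by position, 8 bases differ: 2 (C/T), 3 (G/T), 8 (C/T), 10 (T/C), 11 (G/T), 12 (G/T), 13 (A/T), 14 (G/T).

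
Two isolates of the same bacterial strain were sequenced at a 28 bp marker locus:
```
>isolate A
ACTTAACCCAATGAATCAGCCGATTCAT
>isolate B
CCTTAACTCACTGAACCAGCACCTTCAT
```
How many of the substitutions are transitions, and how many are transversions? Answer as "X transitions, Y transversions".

2 transitions, 5 transversions

Transitions (purine↔purine or pyrimidine↔pyrimidine): 8 C→T, 16 T→C.
Transversions (purine↔pyrimidine): 1 A→C, 11 A→C, 21 C→A, 22 G→C, 23 A→C.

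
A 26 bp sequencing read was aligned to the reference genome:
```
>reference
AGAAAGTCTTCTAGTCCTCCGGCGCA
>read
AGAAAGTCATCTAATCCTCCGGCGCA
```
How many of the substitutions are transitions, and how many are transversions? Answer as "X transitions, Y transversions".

Transitions (purine↔purine or pyrimidine↔pyrimidine): 14 G→A.
Transversions (purine↔pyrimidine): 9 T→A.

1 transition, 1 transversion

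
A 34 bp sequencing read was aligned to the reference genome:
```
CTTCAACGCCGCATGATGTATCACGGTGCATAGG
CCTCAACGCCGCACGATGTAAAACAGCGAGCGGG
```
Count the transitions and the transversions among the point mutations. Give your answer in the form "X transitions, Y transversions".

Transitions (purine↔purine or pyrimidine↔pyrimidine): 2 T→C, 14 T→C, 25 G→A, 27 T→C, 30 A→G, 31 T→C, 32 A→G.
Transversions (purine↔pyrimidine): 21 T→A, 22 C→A, 29 C→A.

7 transitions, 3 transversions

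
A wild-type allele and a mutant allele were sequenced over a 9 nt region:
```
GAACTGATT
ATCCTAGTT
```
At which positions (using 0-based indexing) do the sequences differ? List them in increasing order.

Differences at position 0 (G→A), position 1 (A→T), position 2 (A→C), position 5 (G→A), position 6 (A→G).

0, 1, 2, 5, 6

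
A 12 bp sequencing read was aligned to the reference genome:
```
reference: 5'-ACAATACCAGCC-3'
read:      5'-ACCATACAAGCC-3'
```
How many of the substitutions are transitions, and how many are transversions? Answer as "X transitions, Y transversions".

Transitions (purine↔purine or pyrimidine↔pyrimidine): none.
Transversions (purine↔pyrimidine): 3 A→C, 8 C→A.

0 transitions, 2 transversions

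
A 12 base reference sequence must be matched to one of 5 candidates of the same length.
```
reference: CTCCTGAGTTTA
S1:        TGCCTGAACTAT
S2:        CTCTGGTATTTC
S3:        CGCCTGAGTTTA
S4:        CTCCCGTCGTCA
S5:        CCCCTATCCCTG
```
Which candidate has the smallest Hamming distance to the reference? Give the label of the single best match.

S3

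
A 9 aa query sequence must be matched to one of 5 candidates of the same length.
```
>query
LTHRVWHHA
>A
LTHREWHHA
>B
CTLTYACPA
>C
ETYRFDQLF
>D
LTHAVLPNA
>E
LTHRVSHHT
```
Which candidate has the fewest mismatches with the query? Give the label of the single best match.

A

Hamming distances to query — A: 1; B: 7; C: 7; D: 4; E: 2.
Smallest is A with 1 mismatch.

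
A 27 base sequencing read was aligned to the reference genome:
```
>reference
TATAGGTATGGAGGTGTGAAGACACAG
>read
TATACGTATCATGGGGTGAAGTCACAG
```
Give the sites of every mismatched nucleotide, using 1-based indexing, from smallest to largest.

5, 10, 11, 12, 15, 22

Differences at site 5 (G→C), site 10 (G→C), site 11 (G→A), site 12 (A→T), site 15 (T→G), site 22 (A→T).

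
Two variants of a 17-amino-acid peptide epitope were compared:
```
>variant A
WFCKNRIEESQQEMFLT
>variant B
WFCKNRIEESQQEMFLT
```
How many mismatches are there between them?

0

The two sequences are identical at every position.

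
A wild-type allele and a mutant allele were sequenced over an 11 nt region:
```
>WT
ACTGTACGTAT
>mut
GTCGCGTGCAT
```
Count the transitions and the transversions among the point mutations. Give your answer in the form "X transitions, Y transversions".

7 transitions, 0 transversions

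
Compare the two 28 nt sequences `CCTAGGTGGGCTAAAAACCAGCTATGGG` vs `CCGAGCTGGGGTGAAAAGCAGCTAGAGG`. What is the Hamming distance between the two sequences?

The sequences differ at bases 3, 6, 11, 13, 18, 25, 26 (1-based) — 7 in total.

7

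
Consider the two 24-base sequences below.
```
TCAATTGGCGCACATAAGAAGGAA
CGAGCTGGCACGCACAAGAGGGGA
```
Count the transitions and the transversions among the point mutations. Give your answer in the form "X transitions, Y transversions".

8 transitions, 1 transversion

Mismatches (1-based):
base 1: T→C (pyrimidine→pyrimidine, transition)
base 2: C→G (pyrimidine→purine, transversion)
base 4: A→G (purine→purine, transition)
base 5: T→C (pyrimidine→pyrimidine, transition)
base 10: G→A (purine→purine, transition)
base 12: A→G (purine→purine, transition)
base 15: T→C (pyrimidine→pyrimidine, transition)
base 20: A→G (purine→purine, transition)
base 23: A→G (purine→purine, transition)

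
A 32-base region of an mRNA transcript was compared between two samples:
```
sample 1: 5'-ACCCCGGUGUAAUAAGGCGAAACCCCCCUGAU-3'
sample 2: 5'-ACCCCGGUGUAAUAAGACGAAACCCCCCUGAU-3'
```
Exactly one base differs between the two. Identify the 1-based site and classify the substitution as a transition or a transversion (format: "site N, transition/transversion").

site 17, transition

The sequences differ only at site 17: G→A (purine→purine), a transition.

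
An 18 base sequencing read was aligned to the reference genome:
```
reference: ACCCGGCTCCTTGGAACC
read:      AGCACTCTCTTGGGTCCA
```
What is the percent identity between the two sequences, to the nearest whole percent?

9 positions differ (2, 4, 5, 6, 10, 12, 15, 16, 18), so 9 of 18 match: 9/18 = 50%.

50%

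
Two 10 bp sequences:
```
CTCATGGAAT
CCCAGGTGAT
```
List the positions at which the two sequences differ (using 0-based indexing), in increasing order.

1, 4, 6, 7

Differences at position 1 (T→C), position 4 (T→G), position 6 (G→T), position 7 (A→G).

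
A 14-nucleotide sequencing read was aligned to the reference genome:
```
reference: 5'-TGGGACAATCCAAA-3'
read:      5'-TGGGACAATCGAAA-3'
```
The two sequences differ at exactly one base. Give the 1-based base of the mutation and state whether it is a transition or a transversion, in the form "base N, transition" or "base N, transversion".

base 11, transversion

Base 11 changes C→G. C is a pyrimidine and G is a purine, so this is a transversion.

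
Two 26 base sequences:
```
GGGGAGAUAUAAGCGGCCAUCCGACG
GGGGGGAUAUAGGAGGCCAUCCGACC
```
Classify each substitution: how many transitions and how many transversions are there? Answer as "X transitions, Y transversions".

2 transitions, 2 transversions

Transitions (purine↔purine or pyrimidine↔pyrimidine): 5 A→G, 12 A→G.
Transversions (purine↔pyrimidine): 14 C→A, 26 G→C.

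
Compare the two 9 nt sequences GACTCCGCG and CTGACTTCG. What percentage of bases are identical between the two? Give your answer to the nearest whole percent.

33%

6 positions differ (1, 2, 3, 4, 6, 7), so 3 of 9 match: 3/9 = 33.33%.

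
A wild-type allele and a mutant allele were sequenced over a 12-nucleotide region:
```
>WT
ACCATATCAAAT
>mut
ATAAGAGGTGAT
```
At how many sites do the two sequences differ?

7

The sequences differ at sites 2, 3, 5, 7, 8, 9, 10 (1-based) — 7 in total.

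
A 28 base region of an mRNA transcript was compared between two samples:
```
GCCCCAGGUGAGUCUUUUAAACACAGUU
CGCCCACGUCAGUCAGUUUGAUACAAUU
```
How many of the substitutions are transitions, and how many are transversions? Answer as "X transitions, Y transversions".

Transitions (purine↔purine or pyrimidine↔pyrimidine): 20 A→G, 22 C→U, 26 G→A.
Transversions (purine↔pyrimidine): 1 G→C, 2 C→G, 7 G→C, 10 G→C, 15 U→A, 16 U→G, 19 A→U.

3 transitions, 7 transversions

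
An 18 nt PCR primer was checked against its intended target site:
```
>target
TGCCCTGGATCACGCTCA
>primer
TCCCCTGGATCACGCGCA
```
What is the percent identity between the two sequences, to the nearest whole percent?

Mismatches at positions 2, 16 (1-based): 2 of 18.
Identical positions: 16/18 = 88.89% → 89%.

89%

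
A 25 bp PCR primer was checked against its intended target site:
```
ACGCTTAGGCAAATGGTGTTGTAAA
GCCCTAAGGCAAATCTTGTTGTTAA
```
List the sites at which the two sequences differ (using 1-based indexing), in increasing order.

Differences at site 1 (A→G), site 3 (G→C), site 6 (T→A), site 15 (G→C), site 16 (G→T), site 23 (A→T).

1, 3, 6, 15, 16, 23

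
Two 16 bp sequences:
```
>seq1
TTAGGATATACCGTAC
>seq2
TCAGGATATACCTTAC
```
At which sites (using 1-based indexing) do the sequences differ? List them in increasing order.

Scanning 1-based: 2: T/C; 13: G/T.

2, 13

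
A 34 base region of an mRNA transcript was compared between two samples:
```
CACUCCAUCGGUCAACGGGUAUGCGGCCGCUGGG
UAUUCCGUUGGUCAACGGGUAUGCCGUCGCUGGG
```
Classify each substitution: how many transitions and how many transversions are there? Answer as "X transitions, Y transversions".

Transitions (purine↔purine or pyrimidine↔pyrimidine): 1 C→U, 3 C→U, 7 A→G, 9 C→U, 27 C→U.
Transversions (purine↔pyrimidine): 25 G→C.

5 transitions, 1 transversion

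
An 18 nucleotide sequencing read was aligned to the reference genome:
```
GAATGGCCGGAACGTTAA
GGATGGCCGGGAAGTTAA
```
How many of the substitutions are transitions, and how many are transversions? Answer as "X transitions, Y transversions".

Transitions (purine↔purine or pyrimidine↔pyrimidine): 2 A→G, 11 A→G.
Transversions (purine↔pyrimidine): 13 C→A.

2 transitions, 1 transversion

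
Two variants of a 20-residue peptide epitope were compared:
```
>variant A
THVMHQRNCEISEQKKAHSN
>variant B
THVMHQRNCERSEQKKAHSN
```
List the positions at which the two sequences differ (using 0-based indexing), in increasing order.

Differences at position 10 (I→R).

10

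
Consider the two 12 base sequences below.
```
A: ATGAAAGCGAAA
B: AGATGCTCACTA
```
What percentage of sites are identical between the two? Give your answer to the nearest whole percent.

25%

Mismatches at positions 2, 3, 4, 5, 6, 7, 9, 10, 11 (1-based): 9 of 12.
Identical positions: 3/12 = 25% → 25%.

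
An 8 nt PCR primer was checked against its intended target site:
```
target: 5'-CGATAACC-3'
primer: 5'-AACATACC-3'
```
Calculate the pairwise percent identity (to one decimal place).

37.5%

5 positions differ (1, 2, 3, 4, 5), so 3 of 8 match: 3/8 = 37.5%.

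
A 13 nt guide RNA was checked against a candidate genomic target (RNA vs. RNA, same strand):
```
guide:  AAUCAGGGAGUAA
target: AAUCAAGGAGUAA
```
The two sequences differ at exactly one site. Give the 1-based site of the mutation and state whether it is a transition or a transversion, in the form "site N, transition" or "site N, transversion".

The sequences differ only at site 6: G→A (purine→purine), a transition.

site 6, transition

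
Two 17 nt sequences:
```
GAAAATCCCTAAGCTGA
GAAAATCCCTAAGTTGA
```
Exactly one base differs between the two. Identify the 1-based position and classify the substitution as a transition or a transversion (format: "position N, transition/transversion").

position 14, transition

The sequences differ only at position 14: C→T (pyrimidine→pyrimidine), a transition.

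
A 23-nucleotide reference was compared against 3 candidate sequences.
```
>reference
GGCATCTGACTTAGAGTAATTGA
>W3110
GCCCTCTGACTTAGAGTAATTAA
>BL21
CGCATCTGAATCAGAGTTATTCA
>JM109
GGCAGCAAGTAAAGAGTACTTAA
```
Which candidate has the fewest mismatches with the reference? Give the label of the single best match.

W3110

Hamming distances to reference — W3110: 3; BL21: 5; JM109: 9.
Smallest is W3110 with 3 mismatches.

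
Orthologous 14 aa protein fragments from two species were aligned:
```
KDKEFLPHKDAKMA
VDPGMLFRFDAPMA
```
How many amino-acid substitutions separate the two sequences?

8

Comparing position by position, 8 residues differ: 1 (K/V), 3 (K/P), 4 (E/G), 5 (F/M), 7 (P/F), 8 (H/R), 9 (K/F), 12 (K/P).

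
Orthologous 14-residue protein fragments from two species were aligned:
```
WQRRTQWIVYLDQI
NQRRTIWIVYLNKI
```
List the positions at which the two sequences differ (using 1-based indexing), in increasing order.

1, 6, 12, 13

Scanning 1-based: 1: W/N; 6: Q/I; 12: D/N; 13: Q/K.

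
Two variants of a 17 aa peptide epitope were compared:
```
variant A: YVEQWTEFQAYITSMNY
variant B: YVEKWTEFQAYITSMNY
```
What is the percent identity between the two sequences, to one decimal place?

94.1%

1 position differs (4), so 16 of 17 match: 16/17 = 94.12%.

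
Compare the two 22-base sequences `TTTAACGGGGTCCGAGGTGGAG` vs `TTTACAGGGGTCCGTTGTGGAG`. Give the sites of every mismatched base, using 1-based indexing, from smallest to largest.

Differences at site 5 (A→C), site 6 (C→A), site 15 (A→T), site 16 (G→T).

5, 6, 15, 16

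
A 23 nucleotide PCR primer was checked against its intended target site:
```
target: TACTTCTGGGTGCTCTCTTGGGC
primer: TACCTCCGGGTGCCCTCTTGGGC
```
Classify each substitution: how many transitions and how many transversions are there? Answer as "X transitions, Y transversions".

3 transitions, 0 transversions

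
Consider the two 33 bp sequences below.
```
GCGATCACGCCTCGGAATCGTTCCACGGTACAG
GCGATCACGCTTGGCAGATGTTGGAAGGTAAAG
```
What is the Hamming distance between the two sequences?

The sequences differ at positions 11, 13, 15, 17, 18, 19, 23, 24, 26, 31 (1-based) — 10 in total.

10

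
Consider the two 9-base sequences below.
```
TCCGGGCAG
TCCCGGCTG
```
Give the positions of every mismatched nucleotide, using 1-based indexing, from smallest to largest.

4, 8

Scanning 1-based: 4: G/C; 8: A/T.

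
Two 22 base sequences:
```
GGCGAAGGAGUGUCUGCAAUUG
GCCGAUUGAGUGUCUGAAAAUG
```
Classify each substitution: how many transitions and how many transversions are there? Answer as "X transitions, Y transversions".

0 transitions, 5 transversions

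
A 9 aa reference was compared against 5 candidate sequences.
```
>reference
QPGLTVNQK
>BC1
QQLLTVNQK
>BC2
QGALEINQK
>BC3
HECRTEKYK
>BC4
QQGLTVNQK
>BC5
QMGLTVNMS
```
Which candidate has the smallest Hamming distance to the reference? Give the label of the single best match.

BC1 differs at 2 residues; BC2 differs at 4 residues; BC3 differs at 7 residues; BC4 differs at 1 residue; BC5 differs at 3 residues. The closest is BC4.

BC4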